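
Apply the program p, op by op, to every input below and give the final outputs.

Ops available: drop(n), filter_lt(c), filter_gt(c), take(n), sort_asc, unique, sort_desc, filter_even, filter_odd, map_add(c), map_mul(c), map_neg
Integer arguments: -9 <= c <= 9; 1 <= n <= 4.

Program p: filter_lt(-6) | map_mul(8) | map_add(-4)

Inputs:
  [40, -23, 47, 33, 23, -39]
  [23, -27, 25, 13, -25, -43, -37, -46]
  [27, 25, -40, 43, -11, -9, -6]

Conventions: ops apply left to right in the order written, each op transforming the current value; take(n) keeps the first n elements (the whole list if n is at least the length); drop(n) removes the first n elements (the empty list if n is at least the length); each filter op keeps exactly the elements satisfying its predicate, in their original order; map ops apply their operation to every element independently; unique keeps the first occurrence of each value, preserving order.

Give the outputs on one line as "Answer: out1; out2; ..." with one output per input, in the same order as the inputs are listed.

[-188, -316]; [-220, -204, -348, -300, -372]; [-324, -92, -76]

Execution, op by op:
  [40, -23, 47, 33, 23, -39] -> [-23, -39] -> [-184, -312] -> [-188, -316]
  [23, -27, 25, 13, -25, -43, -37, -46] -> [-27, -25, -43, -37, -46] -> [-216, -200, -344, -296, -368] -> [-220, -204, -348, -300, -372]
  [27, 25, -40, 43, -11, -9, -6] -> [-40, -11, -9] -> [-320, -88, -72] -> [-324, -92, -76]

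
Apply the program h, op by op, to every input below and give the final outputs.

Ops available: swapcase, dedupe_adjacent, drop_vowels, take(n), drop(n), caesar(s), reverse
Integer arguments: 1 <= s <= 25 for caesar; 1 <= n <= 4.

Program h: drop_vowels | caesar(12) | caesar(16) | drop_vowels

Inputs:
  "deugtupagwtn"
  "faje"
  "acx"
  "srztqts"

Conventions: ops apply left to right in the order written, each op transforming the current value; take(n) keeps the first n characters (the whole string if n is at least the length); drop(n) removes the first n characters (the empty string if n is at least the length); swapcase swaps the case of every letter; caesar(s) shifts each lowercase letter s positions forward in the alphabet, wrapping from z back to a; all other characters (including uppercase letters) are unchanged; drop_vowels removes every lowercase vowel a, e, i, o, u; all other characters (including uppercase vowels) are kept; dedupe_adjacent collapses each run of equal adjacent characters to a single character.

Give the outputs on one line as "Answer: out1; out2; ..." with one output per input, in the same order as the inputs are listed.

Execution, op by op:
  "deugtupagwtn" -> "dgtpgwtn" -> "psfbsifz" -> "fivriyvp" -> "fvryvp"
  "faje" -> "fj" -> "rv" -> "hl" -> "hl"
  "acx" -> "cx" -> "oj" -> "ez" -> "z"
  "srztqts" -> "srztqts" -> "edlfcfe" -> "utbvsvu" -> "tbvsv"

"fvryvp"; "hl"; "z"; "tbvsv"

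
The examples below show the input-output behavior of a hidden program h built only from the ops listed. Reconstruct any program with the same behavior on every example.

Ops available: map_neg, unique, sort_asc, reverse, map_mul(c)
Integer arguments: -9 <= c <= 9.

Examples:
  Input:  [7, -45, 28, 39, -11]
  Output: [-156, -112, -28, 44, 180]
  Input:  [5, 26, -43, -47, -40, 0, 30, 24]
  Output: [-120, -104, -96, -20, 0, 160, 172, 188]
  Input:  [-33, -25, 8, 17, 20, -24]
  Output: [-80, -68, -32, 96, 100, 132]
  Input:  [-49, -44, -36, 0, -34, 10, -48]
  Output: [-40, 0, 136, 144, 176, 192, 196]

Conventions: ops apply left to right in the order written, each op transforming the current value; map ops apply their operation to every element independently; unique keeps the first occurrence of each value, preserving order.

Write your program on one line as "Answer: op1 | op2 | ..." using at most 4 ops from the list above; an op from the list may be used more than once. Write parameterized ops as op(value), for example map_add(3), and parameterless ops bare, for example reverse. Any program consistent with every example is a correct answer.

sort_asc | map_mul(-4) | sort_asc

Check, running the answer program on each example:
  [7, -45, 28, 39, -11] -> [-45, -11, 7, 28, 39] -> [180, 44, -28, -112, -156] -> [-156, -112, -28, 44, 180]
  [5, 26, -43, -47, -40, 0, 30, 24] -> [-47, -43, -40, 0, 5, 24, 26, 30] -> [188, 172, 160, 0, -20, -96, -104, -120] -> [-120, -104, -96, -20, 0, 160, 172, 188]
  [-33, -25, 8, 17, 20, -24] -> [-33, -25, -24, 8, 17, 20] -> [132, 100, 96, -32, -68, -80] -> [-80, -68, -32, 96, 100, 132]
  [-49, -44, -36, 0, -34, 10, -48] -> [-49, -48, -44, -36, -34, 0, 10] -> [196, 192, 176, 144, 136, 0, -40] -> [-40, 0, 136, 144, 176, 192, 196]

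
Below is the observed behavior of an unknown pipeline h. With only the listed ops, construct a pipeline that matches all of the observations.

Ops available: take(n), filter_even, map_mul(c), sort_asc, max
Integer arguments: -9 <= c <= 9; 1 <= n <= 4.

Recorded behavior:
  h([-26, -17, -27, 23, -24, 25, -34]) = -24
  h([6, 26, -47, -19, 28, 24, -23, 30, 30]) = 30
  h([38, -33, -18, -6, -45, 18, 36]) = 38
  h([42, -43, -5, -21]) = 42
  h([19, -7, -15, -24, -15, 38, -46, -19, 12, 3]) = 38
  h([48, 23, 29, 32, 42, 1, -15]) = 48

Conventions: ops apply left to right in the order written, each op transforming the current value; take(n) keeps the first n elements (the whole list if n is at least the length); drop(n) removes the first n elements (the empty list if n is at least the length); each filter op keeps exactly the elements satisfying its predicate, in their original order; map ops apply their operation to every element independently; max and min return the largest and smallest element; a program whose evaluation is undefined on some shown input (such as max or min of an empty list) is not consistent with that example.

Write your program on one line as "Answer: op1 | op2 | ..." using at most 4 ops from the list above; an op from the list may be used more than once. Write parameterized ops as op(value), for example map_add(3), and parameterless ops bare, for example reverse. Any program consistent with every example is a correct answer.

filter_even | sort_asc | max

Check, running the answer program on each example:
  [-26, -17, -27, 23, -24, 25, -34] -> [-26, -24, -34] -> [-34, -26, -24] -> -24
  [6, 26, -47, -19, 28, 24, -23, 30, 30] -> [6, 26, 28, 24, 30, 30] -> [6, 24, 26, 28, 30, 30] -> 30
  [38, -33, -18, -6, -45, 18, 36] -> [38, -18, -6, 18, 36] -> [-18, -6, 18, 36, 38] -> 38
  [42, -43, -5, -21] -> [42] -> [42] -> 42
  [19, -7, -15, -24, -15, 38, -46, -19, 12, 3] -> [-24, 38, -46, 12] -> [-46, -24, 12, 38] -> 38
  [48, 23, 29, 32, 42, 1, -15] -> [48, 32, 42] -> [32, 42, 48] -> 48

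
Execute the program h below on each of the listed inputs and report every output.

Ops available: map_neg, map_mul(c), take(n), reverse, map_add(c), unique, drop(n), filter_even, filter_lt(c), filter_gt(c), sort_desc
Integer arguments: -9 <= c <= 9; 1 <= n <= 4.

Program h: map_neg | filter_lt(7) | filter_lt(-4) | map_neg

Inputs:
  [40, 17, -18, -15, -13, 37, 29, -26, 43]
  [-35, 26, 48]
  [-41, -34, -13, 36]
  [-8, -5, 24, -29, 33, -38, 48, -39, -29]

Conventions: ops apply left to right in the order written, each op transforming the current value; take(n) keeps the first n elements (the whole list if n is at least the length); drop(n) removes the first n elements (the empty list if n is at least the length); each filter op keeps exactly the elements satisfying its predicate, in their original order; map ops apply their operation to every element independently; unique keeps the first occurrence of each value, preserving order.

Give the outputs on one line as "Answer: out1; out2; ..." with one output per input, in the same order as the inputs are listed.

Execution, op by op:
  [40, 17, -18, -15, -13, 37, 29, -26, 43] -> [-40, -17, 18, 15, 13, -37, -29, 26, -43] -> [-40, -17, -37, -29, -43] -> [-40, -17, -37, -29, -43] -> [40, 17, 37, 29, 43]
  [-35, 26, 48] -> [35, -26, -48] -> [-26, -48] -> [-26, -48] -> [26, 48]
  [-41, -34, -13, 36] -> [41, 34, 13, -36] -> [-36] -> [-36] -> [36]
  [-8, -5, 24, -29, 33, -38, 48, -39, -29] -> [8, 5, -24, 29, -33, 38, -48, 39, 29] -> [5, -24, -33, -48] -> [-24, -33, -48] -> [24, 33, 48]

[40, 17, 37, 29, 43]; [26, 48]; [36]; [24, 33, 48]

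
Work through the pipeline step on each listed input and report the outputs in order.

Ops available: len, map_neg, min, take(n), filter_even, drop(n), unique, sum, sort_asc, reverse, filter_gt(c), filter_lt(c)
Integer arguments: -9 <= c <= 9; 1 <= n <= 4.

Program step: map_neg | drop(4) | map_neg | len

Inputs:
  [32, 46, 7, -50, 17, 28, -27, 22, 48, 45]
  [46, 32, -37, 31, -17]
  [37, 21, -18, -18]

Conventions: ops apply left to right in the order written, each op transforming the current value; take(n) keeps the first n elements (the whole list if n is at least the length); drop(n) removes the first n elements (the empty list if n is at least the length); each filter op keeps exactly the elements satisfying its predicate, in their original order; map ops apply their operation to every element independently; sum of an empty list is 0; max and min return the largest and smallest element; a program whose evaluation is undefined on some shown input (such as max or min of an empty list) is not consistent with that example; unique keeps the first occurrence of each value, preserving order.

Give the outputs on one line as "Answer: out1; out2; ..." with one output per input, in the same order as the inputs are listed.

6; 1; 0

Execution, op by op:
  [32, 46, 7, -50, 17, 28, -27, 22, 48, 45] -> [-32, -46, -7, 50, -17, -28, 27, -22, -48, -45] -> [-17, -28, 27, -22, -48, -45] -> [17, 28, -27, 22, 48, 45] -> 6
  [46, 32, -37, 31, -17] -> [-46, -32, 37, -31, 17] -> [17] -> [-17] -> 1
  [37, 21, -18, -18] -> [-37, -21, 18, 18] -> [] -> [] -> 0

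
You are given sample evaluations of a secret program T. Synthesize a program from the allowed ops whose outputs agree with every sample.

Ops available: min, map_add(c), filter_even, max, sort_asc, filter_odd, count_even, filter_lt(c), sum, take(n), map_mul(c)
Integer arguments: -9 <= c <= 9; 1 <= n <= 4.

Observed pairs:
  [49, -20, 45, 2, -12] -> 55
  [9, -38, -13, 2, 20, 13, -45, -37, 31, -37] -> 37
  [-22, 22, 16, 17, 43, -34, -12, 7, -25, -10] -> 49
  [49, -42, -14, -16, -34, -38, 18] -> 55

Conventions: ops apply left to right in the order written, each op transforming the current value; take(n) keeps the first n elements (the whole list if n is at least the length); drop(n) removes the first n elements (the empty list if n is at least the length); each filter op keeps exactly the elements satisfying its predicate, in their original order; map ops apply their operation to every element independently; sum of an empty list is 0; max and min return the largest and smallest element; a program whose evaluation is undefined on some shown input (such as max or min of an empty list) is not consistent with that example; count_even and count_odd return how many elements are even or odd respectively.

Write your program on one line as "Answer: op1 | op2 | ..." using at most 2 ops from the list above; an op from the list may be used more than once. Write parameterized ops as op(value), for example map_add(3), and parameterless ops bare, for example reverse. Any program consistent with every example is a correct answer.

map_add(6) | max

Check, running the answer program on each example:
  [49, -20, 45, 2, -12] -> [55, -14, 51, 8, -6] -> 55
  [9, -38, -13, 2, 20, 13, -45, -37, 31, -37] -> [15, -32, -7, 8, 26, 19, -39, -31, 37, -31] -> 37
  [-22, 22, 16, 17, 43, -34, -12, 7, -25, -10] -> [-16, 28, 22, 23, 49, -28, -6, 13, -19, -4] -> 49
  [49, -42, -14, -16, -34, -38, 18] -> [55, -36, -8, -10, -28, -32, 24] -> 55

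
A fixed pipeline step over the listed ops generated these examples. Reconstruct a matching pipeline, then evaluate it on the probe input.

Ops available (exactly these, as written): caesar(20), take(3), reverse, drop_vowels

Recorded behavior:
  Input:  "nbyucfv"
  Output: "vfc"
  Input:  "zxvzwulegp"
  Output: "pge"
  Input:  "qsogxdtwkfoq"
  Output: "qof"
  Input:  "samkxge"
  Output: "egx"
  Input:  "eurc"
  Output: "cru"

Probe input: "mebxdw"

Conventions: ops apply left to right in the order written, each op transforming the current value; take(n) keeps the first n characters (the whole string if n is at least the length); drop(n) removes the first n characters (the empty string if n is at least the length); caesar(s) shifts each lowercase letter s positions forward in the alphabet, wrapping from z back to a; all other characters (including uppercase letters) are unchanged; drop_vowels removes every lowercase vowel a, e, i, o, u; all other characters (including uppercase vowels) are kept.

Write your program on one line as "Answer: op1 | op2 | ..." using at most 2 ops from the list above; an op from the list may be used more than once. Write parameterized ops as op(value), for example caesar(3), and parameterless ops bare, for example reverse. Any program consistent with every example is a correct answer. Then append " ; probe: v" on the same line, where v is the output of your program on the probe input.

reverse | take(3) ; probe: "wdx"

Check, running the answer program on each example:
  "nbyucfv" -> "vfcuybn" -> "vfc"
  "zxvzwulegp" -> "pgeluwzvxz" -> "pge"
  "qsogxdtwkfoq" -> "qofkwtdxgosq" -> "qof"
  "samkxge" -> "egxkmas" -> "egx"
  "eurc" -> "crue" -> "cru"
  probe: "mebxdw" -> "wdxbem" -> "wdx"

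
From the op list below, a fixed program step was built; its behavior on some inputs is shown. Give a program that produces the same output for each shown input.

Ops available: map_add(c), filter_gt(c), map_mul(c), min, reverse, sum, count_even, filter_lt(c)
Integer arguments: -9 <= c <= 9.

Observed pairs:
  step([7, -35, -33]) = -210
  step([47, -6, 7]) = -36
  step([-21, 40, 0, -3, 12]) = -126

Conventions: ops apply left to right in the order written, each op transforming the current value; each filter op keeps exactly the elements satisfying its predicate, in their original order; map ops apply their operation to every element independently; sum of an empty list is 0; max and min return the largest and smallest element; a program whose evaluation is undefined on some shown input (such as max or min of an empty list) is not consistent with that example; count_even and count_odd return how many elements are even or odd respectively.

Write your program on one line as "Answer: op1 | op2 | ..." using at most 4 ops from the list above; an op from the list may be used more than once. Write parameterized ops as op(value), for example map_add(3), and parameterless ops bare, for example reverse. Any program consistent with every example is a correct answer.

map_mul(6) | reverse | min

Check, running the answer program on each example:
  [7, -35, -33] -> [42, -210, -198] -> [-198, -210, 42] -> -210
  [47, -6, 7] -> [282, -36, 42] -> [42, -36, 282] -> -36
  [-21, 40, 0, -3, 12] -> [-126, 240, 0, -18, 72] -> [72, -18, 0, 240, -126] -> -126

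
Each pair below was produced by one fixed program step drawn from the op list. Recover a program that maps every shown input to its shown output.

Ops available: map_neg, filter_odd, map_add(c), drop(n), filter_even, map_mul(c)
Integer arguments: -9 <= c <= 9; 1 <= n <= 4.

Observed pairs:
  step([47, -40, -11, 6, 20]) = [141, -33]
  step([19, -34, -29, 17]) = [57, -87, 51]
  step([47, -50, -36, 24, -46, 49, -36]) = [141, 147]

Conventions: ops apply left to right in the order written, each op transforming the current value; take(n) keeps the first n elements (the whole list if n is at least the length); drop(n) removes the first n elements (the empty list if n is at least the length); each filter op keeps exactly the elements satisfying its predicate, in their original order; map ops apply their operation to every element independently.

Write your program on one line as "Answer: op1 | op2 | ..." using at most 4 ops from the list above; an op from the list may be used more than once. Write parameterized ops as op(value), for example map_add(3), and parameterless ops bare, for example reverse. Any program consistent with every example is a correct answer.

map_neg | filter_odd | map_mul(-3)

Check, running the answer program on each example:
  [47, -40, -11, 6, 20] -> [-47, 40, 11, -6, -20] -> [-47, 11] -> [141, -33]
  [19, -34, -29, 17] -> [-19, 34, 29, -17] -> [-19, 29, -17] -> [57, -87, 51]
  [47, -50, -36, 24, -46, 49, -36] -> [-47, 50, 36, -24, 46, -49, 36] -> [-47, -49] -> [141, 147]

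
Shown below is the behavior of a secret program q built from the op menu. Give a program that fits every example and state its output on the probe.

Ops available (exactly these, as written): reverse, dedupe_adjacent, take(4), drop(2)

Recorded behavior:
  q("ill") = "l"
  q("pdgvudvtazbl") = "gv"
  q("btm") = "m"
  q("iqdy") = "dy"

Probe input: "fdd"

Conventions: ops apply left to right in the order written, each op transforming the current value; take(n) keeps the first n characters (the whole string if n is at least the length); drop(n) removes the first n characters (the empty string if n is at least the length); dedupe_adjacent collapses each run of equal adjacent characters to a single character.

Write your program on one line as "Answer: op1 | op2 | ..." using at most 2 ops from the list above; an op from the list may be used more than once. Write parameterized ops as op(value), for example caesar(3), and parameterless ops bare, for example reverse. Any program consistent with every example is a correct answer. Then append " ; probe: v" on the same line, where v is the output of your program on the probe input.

take(4) | drop(2) ; probe: "d"

Check, running the answer program on each example:
  "ill" -> "ill" -> "l"
  "pdgvudvtazbl" -> "pdgv" -> "gv"
  "btm" -> "btm" -> "m"
  "iqdy" -> "iqdy" -> "dy"
  probe: "fdd" -> "fdd" -> "d"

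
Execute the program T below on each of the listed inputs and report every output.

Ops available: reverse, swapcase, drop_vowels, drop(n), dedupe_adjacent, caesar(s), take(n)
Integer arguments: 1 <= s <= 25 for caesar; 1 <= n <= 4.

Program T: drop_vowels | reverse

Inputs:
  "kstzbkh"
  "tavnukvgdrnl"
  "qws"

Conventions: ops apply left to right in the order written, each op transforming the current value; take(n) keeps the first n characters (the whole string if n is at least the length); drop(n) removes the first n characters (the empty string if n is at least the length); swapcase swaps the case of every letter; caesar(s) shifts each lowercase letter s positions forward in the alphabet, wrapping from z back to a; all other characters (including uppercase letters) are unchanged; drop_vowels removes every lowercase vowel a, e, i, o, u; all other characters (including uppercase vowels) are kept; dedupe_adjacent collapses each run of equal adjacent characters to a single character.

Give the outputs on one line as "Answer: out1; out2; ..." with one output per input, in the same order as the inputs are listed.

"hkbztsk"; "lnrdgvknvt"; "swq"

Execution, op by op:
  "kstzbkh" -> "kstzbkh" -> "hkbztsk"
  "tavnukvgdrnl" -> "tvnkvgdrnl" -> "lnrdgvknvt"
  "qws" -> "qws" -> "swq"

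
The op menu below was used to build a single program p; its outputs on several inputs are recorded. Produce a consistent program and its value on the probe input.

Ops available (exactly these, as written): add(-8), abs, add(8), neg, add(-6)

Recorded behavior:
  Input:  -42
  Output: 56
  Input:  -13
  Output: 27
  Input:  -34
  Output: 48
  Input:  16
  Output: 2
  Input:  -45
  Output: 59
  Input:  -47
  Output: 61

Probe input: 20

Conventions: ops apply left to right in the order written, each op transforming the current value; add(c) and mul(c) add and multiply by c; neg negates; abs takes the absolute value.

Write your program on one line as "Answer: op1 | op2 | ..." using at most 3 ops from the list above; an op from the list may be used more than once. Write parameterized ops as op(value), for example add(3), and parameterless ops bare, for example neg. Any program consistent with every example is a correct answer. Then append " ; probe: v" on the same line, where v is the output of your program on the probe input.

add(-8) | add(-6) | abs ; probe: 6

Check, running the answer program on each example:
  -42 -> -50 -> -56 -> 56
  -13 -> -21 -> -27 -> 27
  -34 -> -42 -> -48 -> 48
  16 -> 8 -> 2 -> 2
  -45 -> -53 -> -59 -> 59
  -47 -> -55 -> -61 -> 61
  probe: 20 -> 12 -> 6 -> 6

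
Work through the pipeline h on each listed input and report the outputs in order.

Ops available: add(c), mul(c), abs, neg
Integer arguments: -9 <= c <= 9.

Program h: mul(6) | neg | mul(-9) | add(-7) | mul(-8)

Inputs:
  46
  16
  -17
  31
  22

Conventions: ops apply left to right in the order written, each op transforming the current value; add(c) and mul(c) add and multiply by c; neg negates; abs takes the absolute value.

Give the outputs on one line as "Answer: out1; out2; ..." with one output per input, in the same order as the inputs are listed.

Execution, op by op:
  46 -> 276 -> -276 -> 2484 -> 2477 -> -19816
  16 -> 96 -> -96 -> 864 -> 857 -> -6856
  -17 -> -102 -> 102 -> -918 -> -925 -> 7400
  31 -> 186 -> -186 -> 1674 -> 1667 -> -13336
  22 -> 132 -> -132 -> 1188 -> 1181 -> -9448

-19816; -6856; 7400; -13336; -9448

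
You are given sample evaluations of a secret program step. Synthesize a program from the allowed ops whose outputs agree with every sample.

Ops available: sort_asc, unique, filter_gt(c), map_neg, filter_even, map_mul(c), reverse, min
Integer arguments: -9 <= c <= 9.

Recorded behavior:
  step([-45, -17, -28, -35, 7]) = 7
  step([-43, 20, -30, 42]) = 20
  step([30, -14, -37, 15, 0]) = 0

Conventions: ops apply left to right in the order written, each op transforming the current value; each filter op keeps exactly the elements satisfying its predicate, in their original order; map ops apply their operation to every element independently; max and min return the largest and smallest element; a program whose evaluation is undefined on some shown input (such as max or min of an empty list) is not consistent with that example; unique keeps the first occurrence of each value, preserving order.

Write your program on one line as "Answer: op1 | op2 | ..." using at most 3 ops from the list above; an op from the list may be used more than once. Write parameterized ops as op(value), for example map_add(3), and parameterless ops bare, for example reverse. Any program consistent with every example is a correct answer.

filter_gt(-2) | min

Check, running the answer program on each example:
  [-45, -17, -28, -35, 7] -> [7] -> 7
  [-43, 20, -30, 42] -> [20, 42] -> 20
  [30, -14, -37, 15, 0] -> [30, 15, 0] -> 0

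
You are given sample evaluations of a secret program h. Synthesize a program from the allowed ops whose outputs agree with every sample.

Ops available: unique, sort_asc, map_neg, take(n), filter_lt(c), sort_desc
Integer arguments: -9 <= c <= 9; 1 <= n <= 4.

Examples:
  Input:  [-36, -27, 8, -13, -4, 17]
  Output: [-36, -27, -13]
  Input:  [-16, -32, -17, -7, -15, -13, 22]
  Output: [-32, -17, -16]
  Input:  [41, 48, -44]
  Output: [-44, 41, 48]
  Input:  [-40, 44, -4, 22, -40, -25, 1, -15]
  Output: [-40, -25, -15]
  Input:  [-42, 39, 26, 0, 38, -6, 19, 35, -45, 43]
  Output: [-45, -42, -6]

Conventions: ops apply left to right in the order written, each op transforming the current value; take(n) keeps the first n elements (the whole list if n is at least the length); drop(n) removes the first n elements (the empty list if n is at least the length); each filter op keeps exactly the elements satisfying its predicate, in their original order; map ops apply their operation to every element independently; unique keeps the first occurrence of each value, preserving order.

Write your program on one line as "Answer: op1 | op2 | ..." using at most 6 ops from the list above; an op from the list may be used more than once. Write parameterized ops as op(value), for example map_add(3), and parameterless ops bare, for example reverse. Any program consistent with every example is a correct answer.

sort_asc | unique | map_neg | take(3) | map_neg

Check, running the answer program on each example:
  [-36, -27, 8, -13, -4, 17] -> [-36, -27, -13, -4, 8, 17] -> [-36, -27, -13, -4, 8, 17] -> [36, 27, 13, 4, -8, -17] -> [36, 27, 13] -> [-36, -27, -13]
  [-16, -32, -17, -7, -15, -13, 22] -> [-32, -17, -16, -15, -13, -7, 22] -> [-32, -17, -16, -15, -13, -7, 22] -> [32, 17, 16, 15, 13, 7, -22] -> [32, 17, 16] -> [-32, -17, -16]
  [41, 48, -44] -> [-44, 41, 48] -> [-44, 41, 48] -> [44, -41, -48] -> [44, -41, -48] -> [-44, 41, 48]
  [-40, 44, -4, 22, -40, -25, 1, -15] -> [-40, -40, -25, -15, -4, 1, 22, 44] -> [-40, -25, -15, -4, 1, 22, 44] -> [40, 25, 15, 4, -1, -22, -44] -> [40, 25, 15] -> [-40, -25, -15]
  [-42, 39, 26, 0, 38, -6, 19, 35, -45, 43] -> [-45, -42, -6, 0, 19, 26, 35, 38, 39, 43] -> [-45, -42, -6, 0, 19, 26, 35, 38, 39, 43] -> [45, 42, 6, 0, -19, -26, -35, -38, -39, -43] -> [45, 42, 6] -> [-45, -42, -6]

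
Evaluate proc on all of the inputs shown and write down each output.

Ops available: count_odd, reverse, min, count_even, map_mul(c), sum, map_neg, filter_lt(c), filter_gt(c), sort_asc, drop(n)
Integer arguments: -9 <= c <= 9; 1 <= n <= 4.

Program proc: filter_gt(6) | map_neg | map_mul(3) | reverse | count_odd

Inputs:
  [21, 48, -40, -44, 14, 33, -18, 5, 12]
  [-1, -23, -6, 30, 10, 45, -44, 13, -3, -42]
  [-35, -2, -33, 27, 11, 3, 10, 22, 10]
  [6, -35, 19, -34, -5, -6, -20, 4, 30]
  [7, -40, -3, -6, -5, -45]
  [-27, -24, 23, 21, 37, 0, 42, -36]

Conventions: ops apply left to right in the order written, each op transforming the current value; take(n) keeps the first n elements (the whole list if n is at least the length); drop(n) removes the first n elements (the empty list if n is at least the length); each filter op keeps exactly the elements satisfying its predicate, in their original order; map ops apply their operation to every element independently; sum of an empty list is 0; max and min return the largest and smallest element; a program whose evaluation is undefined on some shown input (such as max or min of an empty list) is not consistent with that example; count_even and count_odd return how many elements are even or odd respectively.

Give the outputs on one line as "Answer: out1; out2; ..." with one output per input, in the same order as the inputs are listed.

2; 2; 2; 1; 1; 3

Execution, op by op:
  [21, 48, -40, -44, 14, 33, -18, 5, 12] -> [21, 48, 14, 33, 12] -> [-21, -48, -14, -33, -12] -> [-63, -144, -42, -99, -36] -> [-36, -99, -42, -144, -63] -> 2
  [-1, -23, -6, 30, 10, 45, -44, 13, -3, -42] -> [30, 10, 45, 13] -> [-30, -10, -45, -13] -> [-90, -30, -135, -39] -> [-39, -135, -30, -90] -> 2
  [-35, -2, -33, 27, 11, 3, 10, 22, 10] -> [27, 11, 10, 22, 10] -> [-27, -11, -10, -22, -10] -> [-81, -33, -30, -66, -30] -> [-30, -66, -30, -33, -81] -> 2
  [6, -35, 19, -34, -5, -6, -20, 4, 30] -> [19, 30] -> [-19, -30] -> [-57, -90] -> [-90, -57] -> 1
  [7, -40, -3, -6, -5, -45] -> [7] -> [-7] -> [-21] -> [-21] -> 1
  [-27, -24, 23, 21, 37, 0, 42, -36] -> [23, 21, 37, 42] -> [-23, -21, -37, -42] -> [-69, -63, -111, -126] -> [-126, -111, -63, -69] -> 3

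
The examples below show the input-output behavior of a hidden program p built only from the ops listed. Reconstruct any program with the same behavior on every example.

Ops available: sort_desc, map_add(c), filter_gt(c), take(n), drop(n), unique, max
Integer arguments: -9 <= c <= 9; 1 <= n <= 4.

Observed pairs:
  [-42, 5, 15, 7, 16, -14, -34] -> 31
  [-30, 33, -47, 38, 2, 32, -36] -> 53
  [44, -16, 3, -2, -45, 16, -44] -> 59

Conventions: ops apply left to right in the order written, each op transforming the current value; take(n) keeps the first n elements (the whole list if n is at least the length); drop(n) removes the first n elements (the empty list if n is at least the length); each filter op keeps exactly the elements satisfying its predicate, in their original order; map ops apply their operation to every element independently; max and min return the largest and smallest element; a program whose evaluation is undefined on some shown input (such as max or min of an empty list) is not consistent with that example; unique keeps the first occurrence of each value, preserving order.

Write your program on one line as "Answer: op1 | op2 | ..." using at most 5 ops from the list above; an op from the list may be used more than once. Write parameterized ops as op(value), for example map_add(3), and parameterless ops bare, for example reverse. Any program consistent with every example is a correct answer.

map_add(8) | map_add(7) | filter_gt(-5) | filter_gt(8) | max

Check, running the answer program on each example:
  [-42, 5, 15, 7, 16, -14, -34] -> [-34, 13, 23, 15, 24, -6, -26] -> [-27, 20, 30, 22, 31, 1, -19] -> [20, 30, 22, 31, 1] -> [20, 30, 22, 31] -> 31
  [-30, 33, -47, 38, 2, 32, -36] -> [-22, 41, -39, 46, 10, 40, -28] -> [-15, 48, -32, 53, 17, 47, -21] -> [48, 53, 17, 47] -> [48, 53, 17, 47] -> 53
  [44, -16, 3, -2, -45, 16, -44] -> [52, -8, 11, 6, -37, 24, -36] -> [59, -1, 18, 13, -30, 31, -29] -> [59, -1, 18, 13, 31] -> [59, 18, 13, 31] -> 59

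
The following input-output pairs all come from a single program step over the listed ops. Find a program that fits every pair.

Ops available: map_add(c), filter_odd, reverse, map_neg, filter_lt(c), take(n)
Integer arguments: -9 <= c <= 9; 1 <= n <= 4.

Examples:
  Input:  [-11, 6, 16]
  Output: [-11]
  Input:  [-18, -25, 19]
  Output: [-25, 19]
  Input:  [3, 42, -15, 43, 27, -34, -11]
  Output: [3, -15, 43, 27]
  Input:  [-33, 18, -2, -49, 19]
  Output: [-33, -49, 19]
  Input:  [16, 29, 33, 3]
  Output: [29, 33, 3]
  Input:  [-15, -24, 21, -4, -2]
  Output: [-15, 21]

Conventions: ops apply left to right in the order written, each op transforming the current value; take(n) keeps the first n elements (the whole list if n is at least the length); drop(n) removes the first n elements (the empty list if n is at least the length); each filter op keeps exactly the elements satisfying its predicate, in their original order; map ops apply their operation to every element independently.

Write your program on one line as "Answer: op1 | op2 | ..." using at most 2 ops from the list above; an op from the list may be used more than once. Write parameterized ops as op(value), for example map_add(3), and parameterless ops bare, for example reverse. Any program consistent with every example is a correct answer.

filter_odd | take(4)

Check, running the answer program on each example:
  [-11, 6, 16] -> [-11] -> [-11]
  [-18, -25, 19] -> [-25, 19] -> [-25, 19]
  [3, 42, -15, 43, 27, -34, -11] -> [3, -15, 43, 27, -11] -> [3, -15, 43, 27]
  [-33, 18, -2, -49, 19] -> [-33, -49, 19] -> [-33, -49, 19]
  [16, 29, 33, 3] -> [29, 33, 3] -> [29, 33, 3]
  [-15, -24, 21, -4, -2] -> [-15, 21] -> [-15, 21]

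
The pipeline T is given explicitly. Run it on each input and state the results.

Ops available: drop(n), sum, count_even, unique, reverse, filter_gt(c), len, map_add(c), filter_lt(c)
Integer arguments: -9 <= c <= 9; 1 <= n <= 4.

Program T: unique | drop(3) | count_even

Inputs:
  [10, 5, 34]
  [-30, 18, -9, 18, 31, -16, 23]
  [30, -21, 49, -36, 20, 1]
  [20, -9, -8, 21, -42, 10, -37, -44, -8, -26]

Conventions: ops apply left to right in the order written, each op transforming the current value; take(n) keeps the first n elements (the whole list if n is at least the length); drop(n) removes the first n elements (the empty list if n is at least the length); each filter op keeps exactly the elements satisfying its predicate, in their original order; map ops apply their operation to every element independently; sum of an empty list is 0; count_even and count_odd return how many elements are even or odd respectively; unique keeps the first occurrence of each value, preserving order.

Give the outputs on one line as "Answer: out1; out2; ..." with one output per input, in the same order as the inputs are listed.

0; 1; 2; 4

Execution, op by op:
  [10, 5, 34] -> [10, 5, 34] -> [] -> 0
  [-30, 18, -9, 18, 31, -16, 23] -> [-30, 18, -9, 31, -16, 23] -> [31, -16, 23] -> 1
  [30, -21, 49, -36, 20, 1] -> [30, -21, 49, -36, 20, 1] -> [-36, 20, 1] -> 2
  [20, -9, -8, 21, -42, 10, -37, -44, -8, -26] -> [20, -9, -8, 21, -42, 10, -37, -44, -26] -> [21, -42, 10, -37, -44, -26] -> 4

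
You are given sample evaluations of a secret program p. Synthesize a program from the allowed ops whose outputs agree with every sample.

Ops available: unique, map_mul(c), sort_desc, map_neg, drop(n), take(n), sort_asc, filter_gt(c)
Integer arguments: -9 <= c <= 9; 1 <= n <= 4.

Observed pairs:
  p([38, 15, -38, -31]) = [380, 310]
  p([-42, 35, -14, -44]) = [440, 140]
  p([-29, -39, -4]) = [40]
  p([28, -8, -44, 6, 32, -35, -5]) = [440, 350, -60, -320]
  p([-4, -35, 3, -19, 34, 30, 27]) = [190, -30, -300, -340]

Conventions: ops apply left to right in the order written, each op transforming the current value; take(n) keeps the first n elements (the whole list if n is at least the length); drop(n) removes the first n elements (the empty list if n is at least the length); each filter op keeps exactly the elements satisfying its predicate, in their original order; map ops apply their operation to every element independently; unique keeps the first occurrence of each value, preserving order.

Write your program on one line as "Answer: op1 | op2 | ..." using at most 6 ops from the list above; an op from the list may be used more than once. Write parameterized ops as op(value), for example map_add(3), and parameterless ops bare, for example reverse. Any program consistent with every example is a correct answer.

drop(2) | map_mul(-5) | map_mul(2) | take(4) | sort_desc

Check, running the answer program on each example:
  [38, 15, -38, -31] -> [-38, -31] -> [190, 155] -> [380, 310] -> [380, 310] -> [380, 310]
  [-42, 35, -14, -44] -> [-14, -44] -> [70, 220] -> [140, 440] -> [140, 440] -> [440, 140]
  [-29, -39, -4] -> [-4] -> [20] -> [40] -> [40] -> [40]
  [28, -8, -44, 6, 32, -35, -5] -> [-44, 6, 32, -35, -5] -> [220, -30, -160, 175, 25] -> [440, -60, -320, 350, 50] -> [440, -60, -320, 350] -> [440, 350, -60, -320]
  [-4, -35, 3, -19, 34, 30, 27] -> [3, -19, 34, 30, 27] -> [-15, 95, -170, -150, -135] -> [-30, 190, -340, -300, -270] -> [-30, 190, -340, -300] -> [190, -30, -300, -340]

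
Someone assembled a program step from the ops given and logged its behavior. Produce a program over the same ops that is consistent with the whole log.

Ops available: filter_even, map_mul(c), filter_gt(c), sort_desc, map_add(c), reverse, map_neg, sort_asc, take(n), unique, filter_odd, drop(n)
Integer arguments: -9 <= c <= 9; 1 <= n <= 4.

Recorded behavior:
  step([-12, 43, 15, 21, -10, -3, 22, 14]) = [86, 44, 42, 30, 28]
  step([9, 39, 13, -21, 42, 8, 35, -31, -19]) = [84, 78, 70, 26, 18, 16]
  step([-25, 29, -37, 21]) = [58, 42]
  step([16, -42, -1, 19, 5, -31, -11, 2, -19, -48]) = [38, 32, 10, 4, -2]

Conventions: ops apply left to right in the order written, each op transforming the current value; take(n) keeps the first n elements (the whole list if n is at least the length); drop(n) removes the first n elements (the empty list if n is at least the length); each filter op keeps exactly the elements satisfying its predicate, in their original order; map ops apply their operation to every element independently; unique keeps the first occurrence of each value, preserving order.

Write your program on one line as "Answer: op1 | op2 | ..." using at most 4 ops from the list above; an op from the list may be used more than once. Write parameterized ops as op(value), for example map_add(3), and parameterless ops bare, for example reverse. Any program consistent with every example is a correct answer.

map_mul(2) | sort_desc | filter_gt(-4)

Check, running the answer program on each example:
  [-12, 43, 15, 21, -10, -3, 22, 14] -> [-24, 86, 30, 42, -20, -6, 44, 28] -> [86, 44, 42, 30, 28, -6, -20, -24] -> [86, 44, 42, 30, 28]
  [9, 39, 13, -21, 42, 8, 35, -31, -19] -> [18, 78, 26, -42, 84, 16, 70, -62, -38] -> [84, 78, 70, 26, 18, 16, -38, -42, -62] -> [84, 78, 70, 26, 18, 16]
  [-25, 29, -37, 21] -> [-50, 58, -74, 42] -> [58, 42, -50, -74] -> [58, 42]
  [16, -42, -1, 19, 5, -31, -11, 2, -19, -48] -> [32, -84, -2, 38, 10, -62, -22, 4, -38, -96] -> [38, 32, 10, 4, -2, -22, -38, -62, -84, -96] -> [38, 32, 10, 4, -2]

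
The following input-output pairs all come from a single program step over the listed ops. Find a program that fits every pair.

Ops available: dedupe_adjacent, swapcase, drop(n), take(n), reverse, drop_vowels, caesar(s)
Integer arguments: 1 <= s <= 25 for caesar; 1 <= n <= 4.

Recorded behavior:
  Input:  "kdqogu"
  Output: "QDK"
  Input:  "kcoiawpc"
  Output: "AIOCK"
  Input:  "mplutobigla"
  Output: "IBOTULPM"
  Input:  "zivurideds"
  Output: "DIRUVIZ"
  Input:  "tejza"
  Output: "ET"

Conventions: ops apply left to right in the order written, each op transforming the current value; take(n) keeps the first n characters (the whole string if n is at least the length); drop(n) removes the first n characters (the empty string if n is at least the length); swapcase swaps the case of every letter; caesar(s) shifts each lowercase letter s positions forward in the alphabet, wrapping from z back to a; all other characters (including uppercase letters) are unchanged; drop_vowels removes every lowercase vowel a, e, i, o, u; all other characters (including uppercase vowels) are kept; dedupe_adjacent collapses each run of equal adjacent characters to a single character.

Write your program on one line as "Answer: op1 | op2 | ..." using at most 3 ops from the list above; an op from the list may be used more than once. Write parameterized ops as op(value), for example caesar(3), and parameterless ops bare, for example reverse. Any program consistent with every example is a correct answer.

swapcase | reverse | drop(3)

Check, running the answer program on each example:
  "kdqogu" -> "KDQOGU" -> "UGOQDK" -> "QDK"
  "kcoiawpc" -> "KCOIAWPC" -> "CPWAIOCK" -> "AIOCK"
  "mplutobigla" -> "MPLUTOBIGLA" -> "ALGIBOTULPM" -> "IBOTULPM"
  "zivurideds" -> "ZIVURIDEDS" -> "SDEDIRUVIZ" -> "DIRUVIZ"
  "tejza" -> "TEJZA" -> "AZJET" -> "ET"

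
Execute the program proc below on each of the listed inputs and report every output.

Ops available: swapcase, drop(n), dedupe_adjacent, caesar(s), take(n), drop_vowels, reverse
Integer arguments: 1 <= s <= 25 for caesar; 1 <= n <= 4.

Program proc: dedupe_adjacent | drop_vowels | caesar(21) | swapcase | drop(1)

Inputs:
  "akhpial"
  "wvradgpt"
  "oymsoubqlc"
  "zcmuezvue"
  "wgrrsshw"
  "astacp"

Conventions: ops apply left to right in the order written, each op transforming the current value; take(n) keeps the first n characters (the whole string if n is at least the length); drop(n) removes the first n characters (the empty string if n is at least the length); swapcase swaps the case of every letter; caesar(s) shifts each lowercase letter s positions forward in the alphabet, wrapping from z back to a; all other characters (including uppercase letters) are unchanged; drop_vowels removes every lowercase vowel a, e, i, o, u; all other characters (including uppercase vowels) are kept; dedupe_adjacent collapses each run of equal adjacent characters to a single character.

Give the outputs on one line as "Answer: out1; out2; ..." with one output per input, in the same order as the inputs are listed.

"CKG"; "QMYBKO"; "HNWLGX"; "XHUQ"; "BMNCR"; "OXK"

Execution, op by op:
  "akhpial" -> "akhpial" -> "khpl" -> "fckg" -> "FCKG" -> "CKG"
  "wvradgpt" -> "wvradgpt" -> "wvrdgpt" -> "rqmybko" -> "RQMYBKO" -> "QMYBKO"
  "oymsoubqlc" -> "oymsoubqlc" -> "ymsbqlc" -> "thnwlgx" -> "THNWLGX" -> "HNWLGX"
  "zcmuezvue" -> "zcmuezvue" -> "zcmzv" -> "uxhuq" -> "UXHUQ" -> "XHUQ"
  "wgrrsshw" -> "wgrshw" -> "wgrshw" -> "rbmncr" -> "RBMNCR" -> "BMNCR"
  "astacp" -> "astacp" -> "stcp" -> "noxk" -> "NOXK" -> "OXK"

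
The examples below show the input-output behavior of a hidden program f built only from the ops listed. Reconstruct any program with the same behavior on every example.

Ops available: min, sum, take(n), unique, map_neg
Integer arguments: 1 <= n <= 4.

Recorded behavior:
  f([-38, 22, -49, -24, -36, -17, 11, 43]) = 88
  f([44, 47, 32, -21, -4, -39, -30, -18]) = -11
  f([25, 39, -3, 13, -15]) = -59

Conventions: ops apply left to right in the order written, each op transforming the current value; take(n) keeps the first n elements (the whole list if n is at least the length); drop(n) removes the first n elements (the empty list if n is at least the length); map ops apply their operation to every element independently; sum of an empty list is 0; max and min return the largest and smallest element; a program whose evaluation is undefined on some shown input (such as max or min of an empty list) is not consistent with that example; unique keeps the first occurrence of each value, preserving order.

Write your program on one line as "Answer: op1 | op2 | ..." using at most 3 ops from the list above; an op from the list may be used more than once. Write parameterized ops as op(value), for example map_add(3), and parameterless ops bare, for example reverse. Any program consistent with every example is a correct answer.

map_neg | sum

Check, running the answer program on each example:
  [-38, 22, -49, -24, -36, -17, 11, 43] -> [38, -22, 49, 24, 36, 17, -11, -43] -> 88
  [44, 47, 32, -21, -4, -39, -30, -18] -> [-44, -47, -32, 21, 4, 39, 30, 18] -> -11
  [25, 39, -3, 13, -15] -> [-25, -39, 3, -13, 15] -> -59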